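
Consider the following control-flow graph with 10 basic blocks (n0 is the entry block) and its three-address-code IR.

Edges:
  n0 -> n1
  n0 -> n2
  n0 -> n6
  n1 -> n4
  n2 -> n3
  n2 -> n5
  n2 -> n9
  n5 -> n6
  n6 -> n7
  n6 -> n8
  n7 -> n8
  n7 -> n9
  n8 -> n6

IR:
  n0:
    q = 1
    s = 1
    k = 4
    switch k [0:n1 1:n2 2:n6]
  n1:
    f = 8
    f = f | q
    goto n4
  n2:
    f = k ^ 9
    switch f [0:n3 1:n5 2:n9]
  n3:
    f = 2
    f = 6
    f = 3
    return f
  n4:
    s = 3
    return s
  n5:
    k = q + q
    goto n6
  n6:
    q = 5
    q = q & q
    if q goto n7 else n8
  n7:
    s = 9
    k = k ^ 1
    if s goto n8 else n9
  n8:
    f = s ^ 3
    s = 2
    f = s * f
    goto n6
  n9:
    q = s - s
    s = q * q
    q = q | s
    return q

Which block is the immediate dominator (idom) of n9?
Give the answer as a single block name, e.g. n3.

Answer: n0

Derivation:
idom tree: n1←n0 n2←n0 n3←n2 n4←n1 n5←n2 n6←n0 n7←n6 n8←n6 n9←n0
Dom∩ at merges:
  n6: preds {n0,n5,n8}: {n0} ∩ {n0,n2,n5} ∩ {n0,n6,n8} = {n0}; idom=n0
  n8: preds {n6,n7}: {n0,n6} ∩ {n0,n6,n7} = {n0,n6}; idom=n6
  n9: preds {n2,n7}: {n0,n2} ∩ {n0,n6,n7} = {n0}; idom=n0

idom(n9) = n0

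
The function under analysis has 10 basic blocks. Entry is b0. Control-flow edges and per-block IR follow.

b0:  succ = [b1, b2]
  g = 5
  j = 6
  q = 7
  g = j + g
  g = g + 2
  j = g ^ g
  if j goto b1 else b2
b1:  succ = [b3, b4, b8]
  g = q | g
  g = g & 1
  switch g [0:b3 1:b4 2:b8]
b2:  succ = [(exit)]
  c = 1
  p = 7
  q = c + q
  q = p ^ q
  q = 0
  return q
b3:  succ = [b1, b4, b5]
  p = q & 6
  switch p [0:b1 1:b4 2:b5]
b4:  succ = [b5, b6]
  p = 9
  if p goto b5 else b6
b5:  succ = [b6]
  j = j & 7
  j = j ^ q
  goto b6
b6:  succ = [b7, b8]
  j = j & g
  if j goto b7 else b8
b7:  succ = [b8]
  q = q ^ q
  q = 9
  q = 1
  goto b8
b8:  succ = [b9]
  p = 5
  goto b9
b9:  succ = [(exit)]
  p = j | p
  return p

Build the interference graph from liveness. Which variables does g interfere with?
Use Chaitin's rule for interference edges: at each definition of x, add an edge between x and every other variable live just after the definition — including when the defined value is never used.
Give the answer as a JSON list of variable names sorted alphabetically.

def/use:
  b0 def {g,j,q} use ∅
  b1 def {g} use {g,q}
  b2 def {c,p,q} use {q}
  b3 def {p} use {q}
  b4 def {p} use ∅
  b5 def {j} use {j,q}
  b6 def {j} use {g,j}
  b7 def {q} use {q}
  b8 def {p} use ∅
  b9 def {p} use {j,p}

Live sets:
  live b0: ∅→{g,j,q}
  live b1: {g,j,q}→{g,j,q}
  live b2: {q}→∅
  live b3: {g,j,q}→{g,j,q}
  live b4: {g,j,q}→{g,j,q}
  live b5: {g,j,q}→{g,j,q}
  live b6: {g,j,q}→{j,q}
  live b7: {j,q}→{j}
  live b8: {j}→{j,p}
  live b9: {j,p}→∅

Interfere edges:
  c — {p,q}
  g — {j,p,q}
  j — {g,p,q}
  p — {c,g,j,q}
  q — {c,g,j,p}

N(g) = ["j", "p", "q"]

Answer: ["j", "p", "q"]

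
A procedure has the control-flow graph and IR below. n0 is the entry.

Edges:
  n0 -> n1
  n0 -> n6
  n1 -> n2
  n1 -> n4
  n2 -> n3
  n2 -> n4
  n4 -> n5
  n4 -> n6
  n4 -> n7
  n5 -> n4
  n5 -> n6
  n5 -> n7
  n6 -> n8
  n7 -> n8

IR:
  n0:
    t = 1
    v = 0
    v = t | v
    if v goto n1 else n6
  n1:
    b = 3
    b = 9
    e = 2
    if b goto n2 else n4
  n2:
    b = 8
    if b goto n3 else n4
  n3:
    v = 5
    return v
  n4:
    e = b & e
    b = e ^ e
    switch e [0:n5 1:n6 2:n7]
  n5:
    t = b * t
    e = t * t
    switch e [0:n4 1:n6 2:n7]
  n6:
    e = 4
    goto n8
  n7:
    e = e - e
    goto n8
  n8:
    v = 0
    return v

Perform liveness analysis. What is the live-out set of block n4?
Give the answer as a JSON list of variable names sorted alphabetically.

Answer: ["b", "e", "t"]

Working:
def/use:
  n0 def {t,v} use ∅
  n1 def {b,e} use ∅
  n2 def {b} use ∅
  n3 def {v} use ∅
  n4 def {b,e} use {b,e}
  n5 def {e,t} use {b,t}
  n6 def {e} use ∅
  n7 def {e} use {e}
  n8 def {v} use ∅

Backward fixpoint:
  n0 li=∅ lo={t}
  n1 li={t} lo={b,e,t}
  n2 li={e,t} lo={b,e,t}
  n3 li=∅ lo=∅
  n4 li={b,e,t} lo={b,e,t}
  n5 li={b,t} lo={b,e,t}
  n6 li=∅ lo=∅
  n7 li={e} lo=∅
  n8 li=∅ lo=∅

live-out(n4) = ["b", "e", "t"]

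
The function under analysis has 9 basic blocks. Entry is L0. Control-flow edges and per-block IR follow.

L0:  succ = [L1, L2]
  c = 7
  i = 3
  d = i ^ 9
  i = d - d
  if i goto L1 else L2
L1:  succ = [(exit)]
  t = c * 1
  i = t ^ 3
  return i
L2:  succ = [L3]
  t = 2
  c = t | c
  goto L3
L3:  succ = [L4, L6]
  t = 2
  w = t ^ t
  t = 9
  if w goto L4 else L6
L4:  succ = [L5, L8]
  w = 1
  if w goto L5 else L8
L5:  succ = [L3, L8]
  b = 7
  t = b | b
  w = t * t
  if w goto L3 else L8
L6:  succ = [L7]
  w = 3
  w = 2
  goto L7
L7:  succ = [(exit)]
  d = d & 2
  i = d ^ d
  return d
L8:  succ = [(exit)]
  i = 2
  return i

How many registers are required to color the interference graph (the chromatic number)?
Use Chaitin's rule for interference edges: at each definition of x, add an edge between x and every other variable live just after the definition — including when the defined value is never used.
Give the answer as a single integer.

Per-block:
  L0 def {c,d,i} use ∅
  L1 def {i,t} use {c}
  L2 def {c,t} use {c}
  L3 def {t,w} use ∅
  L4 def {w} use ∅
  L5 def {b,t,w} use ∅
  L6 def {w} use ∅
  L7 def {d,i} use {d}
  L8 def {i} use ∅

Backward fixpoint:
  live L0: ∅→{c,d}
  live L1: {c}→∅
  live L2: {c,d}→{d}
  live L3: {d}→{d}
  live L4: {d}→{d}
  live L5: {d}→{d}
  live L6: {d}→{d}
  live L7: {d}→∅
  live L8: ∅→∅

Interfere edges:
  b — {d}
  c — {d,i,t}
  d — {b,c,i,t,w}
  i — {c,d}
  t — {c,d,w}
  w — {d,t}

Chromatic number:
  clique {c,d,i} ⇒ need ≥ 3
  assign b→c1 c→c1 d→c0 i→c2 t→c2 w→c1 — no edge inside a register ⇒ χ ≤ 3
  χ = 3

Answer: 3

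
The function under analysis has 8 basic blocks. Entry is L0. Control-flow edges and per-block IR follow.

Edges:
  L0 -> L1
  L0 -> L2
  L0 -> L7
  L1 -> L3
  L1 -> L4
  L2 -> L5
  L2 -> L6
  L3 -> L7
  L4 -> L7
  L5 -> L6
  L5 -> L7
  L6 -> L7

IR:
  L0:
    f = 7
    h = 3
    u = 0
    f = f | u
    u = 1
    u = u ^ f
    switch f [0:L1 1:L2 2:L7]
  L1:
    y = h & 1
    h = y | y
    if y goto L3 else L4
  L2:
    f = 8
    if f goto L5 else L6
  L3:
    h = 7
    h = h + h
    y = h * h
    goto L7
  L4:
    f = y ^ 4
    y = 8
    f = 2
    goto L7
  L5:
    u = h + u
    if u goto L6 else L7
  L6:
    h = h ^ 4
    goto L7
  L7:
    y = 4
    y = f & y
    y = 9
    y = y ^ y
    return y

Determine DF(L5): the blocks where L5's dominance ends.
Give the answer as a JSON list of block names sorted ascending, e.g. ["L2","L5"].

Answer: ["L6", "L7"]

Working:
idom tree: L1←L0 L2←L0 L3←L1 L4←L1 L5←L2 L6←L2 L7←L0
Join-block Dom:
  L6: preds {L2,L5}: {L0,L2} ∩ {L0,L2,L5} = {L0,L2}; idom=L2
  L7: preds {L0,L3,L4,L5,L6}: {L0} ∩ {L0,L1,L3} ∩ {L0,L1,L4} ∩ {L0,L2,L5} ∩ {L0,L2,L6} = {L0}; idom=L0

DF derivation:
  join L6 pred L2: · stop@L2
  join L6 pred L5: L5 stop@L2
  join L7 pred L0: · stop@L0
  join L7 pred L3: L3→L1 stop@L0
  join L7 pred L4: L4→L1 stop@L0
  join L7 pred L5: L5→L2 stop@L0
  join L7 pred L6: L6→L2 stop@L0
  L0 → ∅
  L1 → {L7}
  L2 → {L7}
  L3 → {L7}
  L4 → {L7}
  L5 → {L6,L7}
  L6 → {L7}
  L7 → ∅

DF(L5) = ["L6", "L7"]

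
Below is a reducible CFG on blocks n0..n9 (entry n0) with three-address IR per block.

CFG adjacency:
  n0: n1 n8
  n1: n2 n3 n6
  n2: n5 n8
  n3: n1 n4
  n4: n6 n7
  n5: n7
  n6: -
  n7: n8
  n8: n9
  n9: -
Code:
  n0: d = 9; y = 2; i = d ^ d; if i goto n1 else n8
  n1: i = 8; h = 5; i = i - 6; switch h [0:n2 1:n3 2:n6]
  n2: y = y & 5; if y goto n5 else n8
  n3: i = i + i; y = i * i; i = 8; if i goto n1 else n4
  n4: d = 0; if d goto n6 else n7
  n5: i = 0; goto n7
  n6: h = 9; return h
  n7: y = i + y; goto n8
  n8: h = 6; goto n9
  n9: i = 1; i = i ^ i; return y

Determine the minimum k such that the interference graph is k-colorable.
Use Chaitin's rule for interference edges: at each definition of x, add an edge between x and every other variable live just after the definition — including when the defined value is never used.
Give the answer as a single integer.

Per-block:
  n0: {d,i,y} / ∅
  n1: {h,i} / ∅
  n2: {y} / {y}
  n3: {i,y} / {i}
  n4: {d} / ∅
  n5: {i} / ∅
  n6: {h} / ∅
  n7: {y} / {i,y}
  n8: {h} / ∅
  n9: {i} / {y}

Liveness:
  live n0: ∅→{y}
  live n1: {y}→{i,y}
  live n2: {y}→{y}
  live n3: {i}→{i,y}
  live n4: {i,y}→{i,y}
  live n5: {y}→{i,y}
  live n6: ∅→∅
  live n7: {i,y}→{y}
  live n8: {y}→{y}
  live n9: {y}→∅

Interfere edges:
  d — {i,y}
  h — {i,y}
  i — {d,h,y}
  y — {d,h,i}

Registers:
  {d,i,y} pairwise interfere (3-clique) ⇒ χ ≥ 3
  assign d→R2 h→R2 i→R0 y→R1 — no edge inside a register ⇒ χ ≤ 3
  χ = 3

Answer: 3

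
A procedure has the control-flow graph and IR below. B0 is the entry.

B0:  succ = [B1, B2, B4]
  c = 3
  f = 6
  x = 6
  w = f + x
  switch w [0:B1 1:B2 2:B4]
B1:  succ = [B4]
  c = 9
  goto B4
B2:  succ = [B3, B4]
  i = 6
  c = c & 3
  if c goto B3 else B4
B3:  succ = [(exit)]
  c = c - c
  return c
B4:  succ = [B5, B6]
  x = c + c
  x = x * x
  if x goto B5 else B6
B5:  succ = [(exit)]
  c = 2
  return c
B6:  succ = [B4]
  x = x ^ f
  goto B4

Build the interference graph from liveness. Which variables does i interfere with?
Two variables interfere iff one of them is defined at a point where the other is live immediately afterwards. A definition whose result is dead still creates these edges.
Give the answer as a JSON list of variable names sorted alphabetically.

Answer: ["c", "f"]

Working:
Block summaries:
  B0: def={c,f,w,x} ue=∅
  B1: def={c} ue=∅
  B2: def={c,i} ue={c}
  B3: def={c} ue={c}
  B4: def={x} ue={c}
  B5: def={c} ue=∅
  B6: def={x} ue={f,x}

Liveness:
  B0 li=∅ lo={c,f}
  B1 li={f} lo={c,f}
  B2 li={c,f} lo={c,f}
  B3 li={c} lo=∅
  B4 li={c,f} lo={c,f,x}
  B5 li=∅ lo=∅
  B6 li={c,f,x} lo={c,f}

Interference:
  c↔{f,i,w,x}
  f↔{c,i,w,x}
  i↔{c,f}
  w↔{c,f}
  x↔{c,f}

N(i) = ["c", "f"]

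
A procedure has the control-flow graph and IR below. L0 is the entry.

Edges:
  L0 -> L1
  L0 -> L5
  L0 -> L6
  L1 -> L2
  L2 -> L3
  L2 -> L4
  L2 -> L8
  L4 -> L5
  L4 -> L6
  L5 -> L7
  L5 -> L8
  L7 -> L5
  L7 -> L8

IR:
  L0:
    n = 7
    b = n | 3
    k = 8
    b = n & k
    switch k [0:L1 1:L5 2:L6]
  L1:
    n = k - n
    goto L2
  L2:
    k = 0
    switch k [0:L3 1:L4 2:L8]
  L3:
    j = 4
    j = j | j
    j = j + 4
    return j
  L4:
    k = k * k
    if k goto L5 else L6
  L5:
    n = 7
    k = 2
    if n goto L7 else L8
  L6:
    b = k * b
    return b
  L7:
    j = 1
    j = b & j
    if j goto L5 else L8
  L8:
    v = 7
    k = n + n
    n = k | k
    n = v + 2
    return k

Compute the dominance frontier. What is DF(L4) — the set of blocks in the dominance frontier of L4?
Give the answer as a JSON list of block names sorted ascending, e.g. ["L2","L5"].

Answer: ["L5", "L6"]

Analysis:
idom tree: L1←L0 L2←L1 L3←L2 L4←L2 L5←L0 L6←L0 L7←L5 L8←L0
Dom at joins:
  L5: preds {L0,L4,L7}: {L0} ∩ {L0,L1,L2,L4} ∩ {L0,L5,L7} = {L0}; idom=L0
  L6: preds {L0,L4}: {L0} ∩ {L0,L1,L2,L4} = {L0}; idom=L0
  L8: preds {L2,L5,L7}: {L0,L1,L2} ∩ {L0,L5} ∩ {L0,L5,L7} = {L0}; idom=L0

DF derivation:
  join L5 pred L0: · stop@L0
  join L5 pred L4: L4→L2→L1 stop@L0
  join L5 pred L7: L7→L5 stop@L0
  join L6 pred L0: · stop@L0
  join L6 pred L4: L4→L2→L1 stop@L0
  join L8 pred L2: L2→L1 stop@L0
  join L8 pred L5: L5 stop@L0
  join L8 pred L7: L7→L5 stop@L0
  L0: DF=∅
  L1: DF={L5,L6,L8}
  L2: DF={L5,L6,L8}
  L3: DF=∅
  L4: DF={L5,L6}
  L5: DF={L5,L8}
  L6: DF=∅
  L7: DF={L5,L8}
  L8: DF=∅

DF(L4) = ["L5", "L6"]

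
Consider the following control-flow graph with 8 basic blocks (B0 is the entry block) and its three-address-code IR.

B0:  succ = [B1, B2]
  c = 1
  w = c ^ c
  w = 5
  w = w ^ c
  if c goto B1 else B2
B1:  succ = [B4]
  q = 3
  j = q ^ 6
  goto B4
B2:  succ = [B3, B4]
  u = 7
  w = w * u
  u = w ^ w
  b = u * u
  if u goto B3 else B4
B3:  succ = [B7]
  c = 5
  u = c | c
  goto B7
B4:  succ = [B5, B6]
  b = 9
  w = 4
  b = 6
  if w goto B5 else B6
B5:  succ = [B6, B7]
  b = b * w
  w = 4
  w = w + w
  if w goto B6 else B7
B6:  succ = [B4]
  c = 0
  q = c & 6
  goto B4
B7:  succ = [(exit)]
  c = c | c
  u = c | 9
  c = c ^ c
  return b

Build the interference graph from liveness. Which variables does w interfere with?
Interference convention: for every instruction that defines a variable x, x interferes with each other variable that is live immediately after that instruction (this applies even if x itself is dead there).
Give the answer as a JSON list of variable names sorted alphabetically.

def/use:
  B0 def {c,w} use ∅
  B1 def {j,q} use ∅
  B2 def {b,u,w} use {w}
  B3 def {c,u} use ∅
  B4 def {b,w} use ∅
  B5 def {b,w} use {b,w}
  B6 def {c,q} use ∅
  B7 def {c,u} use {b,c}

Backward fixpoint:
  B0 li=∅ lo={c,w}
  B1 li={c} lo={c}
  B2 li={c,w} lo={b,c}
  B3 li={b} lo={b,c}
  B4 li={c} lo={b,c,w}
  B5 li={b,c,w} lo={b,c}
  B6 li=∅ lo={c}
  B7 li={b,c} lo=∅

Conflict graph:
  b: {c,u,w}
  c: {b,j,q,u,w}
  j: {c}
  q: {c}
  u: {b,c,w}
  w: {b,c,u}

N(w) = ["b", "c", "u"]

Answer: ["b", "c", "u"]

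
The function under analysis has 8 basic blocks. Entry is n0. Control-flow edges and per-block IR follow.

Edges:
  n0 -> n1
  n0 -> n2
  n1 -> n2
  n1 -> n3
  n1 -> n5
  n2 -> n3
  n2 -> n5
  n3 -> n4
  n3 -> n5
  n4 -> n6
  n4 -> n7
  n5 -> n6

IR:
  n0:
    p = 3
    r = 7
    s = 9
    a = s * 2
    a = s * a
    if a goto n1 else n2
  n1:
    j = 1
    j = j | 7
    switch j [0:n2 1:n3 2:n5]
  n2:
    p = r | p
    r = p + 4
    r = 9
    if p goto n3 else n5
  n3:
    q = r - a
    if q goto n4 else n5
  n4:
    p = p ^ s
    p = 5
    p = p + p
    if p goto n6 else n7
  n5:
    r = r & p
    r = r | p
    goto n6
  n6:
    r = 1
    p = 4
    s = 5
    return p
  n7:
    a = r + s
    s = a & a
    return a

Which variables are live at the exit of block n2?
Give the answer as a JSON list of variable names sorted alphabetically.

Answer: ["a", "p", "r", "s"]

Working:
Block summaries:
  n0: {a,p,r,s} / ∅
  n1: {j} / ∅
  n2: {p,r} / {p,r}
  n3: {q} / {a,r}
  n4: {p} / {p,s}
  n5: {r} / {p,r}
  n6: {p,r,s} / ∅
  n7: {a,s} / {r,s}

Live sets:
  n0 li=∅ lo={a,p,r,s}
  n1 li={a,p,r,s} lo={a,p,r,s}
  n2 li={a,p,r,s} lo={a,p,r,s}
  n3 li={a,p,r,s} lo={p,r,s}
  n4 li={p,r,s} lo={r,s}
  n5 li={p,r} lo=∅
  n6 li=∅ lo=∅
  n7 li={r,s} lo=∅

live-out(n2) = ["a", "p", "r", "s"]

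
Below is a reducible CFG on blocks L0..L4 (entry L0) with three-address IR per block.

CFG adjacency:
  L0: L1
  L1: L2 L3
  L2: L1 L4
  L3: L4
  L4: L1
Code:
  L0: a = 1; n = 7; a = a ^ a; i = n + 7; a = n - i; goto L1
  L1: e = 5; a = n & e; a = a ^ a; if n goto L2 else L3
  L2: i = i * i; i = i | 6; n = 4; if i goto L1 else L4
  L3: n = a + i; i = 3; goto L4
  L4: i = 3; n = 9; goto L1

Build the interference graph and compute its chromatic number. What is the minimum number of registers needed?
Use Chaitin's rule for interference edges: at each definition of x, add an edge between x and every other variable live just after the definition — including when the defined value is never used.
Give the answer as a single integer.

Answer: 3

Working:
Block summaries:
  L0: def={a,i,n} ue=∅
  L1: def={a,e} ue={n}
  L2: def={i,n} ue={i}
  L3: def={i,n} ue={a,i}
  L4: def={i,n} ue=∅

Live sets:
  live L0: ∅→{i,n}
  live L1: {i,n}→{a,i}
  live L2: {i}→{i,n}
  live L3: {a,i}→∅
  live L4: ∅→{i,n}

Interference:
  a: {i,n}
  e: {i,n}
  i: {a,e,n}
  n: {a,e,i}

Colouring:
  lower bound: {a,i,n} mutually conflict ⇒ χ ≥ 3
  assign a→r2 e→r2 i→r0 n→r1 — no edge inside a register ⇒ χ ≤ 3
  χ = 3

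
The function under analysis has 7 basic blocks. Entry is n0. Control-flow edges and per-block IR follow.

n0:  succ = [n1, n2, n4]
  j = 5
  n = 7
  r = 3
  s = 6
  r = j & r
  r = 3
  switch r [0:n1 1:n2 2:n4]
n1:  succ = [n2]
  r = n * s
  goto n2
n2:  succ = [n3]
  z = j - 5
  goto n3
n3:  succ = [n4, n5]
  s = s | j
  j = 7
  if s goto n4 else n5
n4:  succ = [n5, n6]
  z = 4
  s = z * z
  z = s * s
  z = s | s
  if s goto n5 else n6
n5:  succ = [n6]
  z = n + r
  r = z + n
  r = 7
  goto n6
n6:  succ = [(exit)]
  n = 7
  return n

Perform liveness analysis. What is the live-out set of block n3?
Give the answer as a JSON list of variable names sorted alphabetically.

Answer: ["n", "r"]

Analysis:
Block summaries:
  n0: {j,n,r,s} / ∅
  n1: {r} / {n,s}
  n2: {z} / {j}
  n3: {j,s} / {j,s}
  n4: {s,z} / ∅
  n5: {r,z} / {n,r}
  n6: {n} / ∅

Liveness:
  n0: in=∅ out={j,n,r,s}
  n1: in={j,n,s} out={j,n,r,s}
  n2: in={j,n,r,s} out={j,n,r,s}
  n3: in={j,n,r,s} out={n,r}
  n4: in={n,r} out={n,r}
  n5: in={n,r} out=∅
  n6: in=∅ out=∅

live-out(n3) = ["n", "r"]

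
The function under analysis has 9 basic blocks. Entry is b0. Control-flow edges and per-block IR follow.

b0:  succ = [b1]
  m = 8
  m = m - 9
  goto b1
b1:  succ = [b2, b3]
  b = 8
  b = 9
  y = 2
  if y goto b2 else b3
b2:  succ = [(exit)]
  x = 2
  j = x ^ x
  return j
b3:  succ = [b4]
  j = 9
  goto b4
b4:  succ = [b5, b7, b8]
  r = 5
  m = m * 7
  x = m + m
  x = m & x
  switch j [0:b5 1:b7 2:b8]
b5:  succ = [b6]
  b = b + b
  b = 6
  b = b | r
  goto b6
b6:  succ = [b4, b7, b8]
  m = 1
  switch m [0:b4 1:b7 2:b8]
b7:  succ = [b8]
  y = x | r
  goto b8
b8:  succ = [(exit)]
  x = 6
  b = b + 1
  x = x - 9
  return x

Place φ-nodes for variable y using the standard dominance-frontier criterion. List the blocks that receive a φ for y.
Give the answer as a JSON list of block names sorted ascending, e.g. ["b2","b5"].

idom tree: b1←b0 b2←b1 b3←b1 b4←b3 b5←b4 b6←b5 b7←b4 b8←b4
Dom∩ at merges:
  b4: preds {b3,b6}: {b0,b1,b3} ∩ {b0,b1,b3,b4,b5,b6} = {b0,b1,b3}; idom=b3
  b7: preds {b4,b6}: {b0,b1,b3,b4} ∩ {b0,b1,b3,b4,b5,b6} = {b0,b1,b3,b4}; idom=b4
  b8: preds {b4,b6,b7}: {b0,b1,b3,b4} ∩ {b0,b1,b3,b4,b5,b6} ∩ {b0,b1,b3,b4,b7} = {b0,b1,b3,b4}; idom=b4

DF derivation:
  b4←b3: walk · to b3
  b4←b6: walk b6→b5→b4 to b3
  b7←b4: walk · to b4
  b7←b6: walk b6→b5 to b4
  b8←b4: walk · to b4
  b8←b6: walk b6→b5 to b4
  b8←b7: walk b7 to b4
  DF(b0)=∅
  DF(b1)=∅
  DF(b2)=∅
  DF(b3)=∅
  DF(b4)={b4}
  DF(b5)={b4,b7,b8}
  DF(b6)={b4,b7,b8}
  DF(b7)={b8}
  DF(b8)=∅

φ for y: defs {b1,b7}
  DF⁺ = {b8}

Answer: ["b8"]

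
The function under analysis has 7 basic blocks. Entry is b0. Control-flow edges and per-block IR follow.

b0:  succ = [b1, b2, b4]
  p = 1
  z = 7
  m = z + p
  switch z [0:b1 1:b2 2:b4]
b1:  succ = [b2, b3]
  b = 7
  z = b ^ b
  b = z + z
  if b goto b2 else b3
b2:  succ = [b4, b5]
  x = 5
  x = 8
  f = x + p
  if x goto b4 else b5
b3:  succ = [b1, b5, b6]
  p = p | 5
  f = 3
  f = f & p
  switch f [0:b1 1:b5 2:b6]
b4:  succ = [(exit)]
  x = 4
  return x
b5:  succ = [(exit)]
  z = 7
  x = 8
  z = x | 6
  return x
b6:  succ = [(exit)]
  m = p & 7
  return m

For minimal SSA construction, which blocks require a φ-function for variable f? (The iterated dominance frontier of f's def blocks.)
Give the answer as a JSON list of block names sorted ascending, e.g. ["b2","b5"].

idom tree: b1←b0 b2←b0 b3←b1 b4←b0 b5←b0 b6←b3
Dom∩ at merges:
  b1: preds {b0,b3}: {b0} ∩ {b0,b1,b3} = {b0}; idom=b0
  b2: preds {b0,b1}: {b0} ∩ {b0,b1} = {b0}; idom=b0
  b4: preds {b0,b2}: {b0} ∩ {b0,b2} = {b0}; idom=b0
  b5: preds {b2,b3}: {b0,b2} ∩ {b0,b1,b3} = {b0}; idom=b0

DF derivation:
  join b1 pred b0: · stop@b0
  join b1 pred b3: b3→b1 stop@b0
  join b2 pred b0: · stop@b0
  join b2 pred b1: b1 stop@b0
  join b4 pred b0: · stop@b0
  join b4 pred b2: b2 stop@b0
  join b5 pred b2: b2 stop@b0
  join b5 pred b3: b3→b1 stop@b0
  b0: DF=∅
  b1: DF={b1,b2,b5}
  b2: DF={b4,b5}
  b3: DF={b1,b5}
  b4: DF=∅
  b5: DF=∅
  b6: DF=∅

φ for f: defs {b2,b3}
  DF⁺ = {b1,b2,b4,b5}

Answer: ["b1", "b2", "b4", "b5"]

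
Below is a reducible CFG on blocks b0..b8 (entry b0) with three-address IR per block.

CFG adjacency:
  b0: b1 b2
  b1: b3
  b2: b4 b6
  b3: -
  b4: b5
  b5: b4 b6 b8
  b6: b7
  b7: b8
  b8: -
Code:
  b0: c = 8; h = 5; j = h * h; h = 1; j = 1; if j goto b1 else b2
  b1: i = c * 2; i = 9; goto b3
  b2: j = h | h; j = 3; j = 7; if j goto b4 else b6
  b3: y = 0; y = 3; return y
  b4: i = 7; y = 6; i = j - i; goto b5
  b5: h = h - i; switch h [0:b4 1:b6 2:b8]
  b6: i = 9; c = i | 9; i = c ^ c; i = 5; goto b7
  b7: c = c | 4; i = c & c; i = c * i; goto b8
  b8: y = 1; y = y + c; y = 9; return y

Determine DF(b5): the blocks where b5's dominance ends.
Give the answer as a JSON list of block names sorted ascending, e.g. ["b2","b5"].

Answer: ["b4", "b6", "b8"]

Derivation:
idom tree: b1←b0 b2←b0 b3←b1 b4←b2 b5←b4 b6←b2 b7←b6 b8←b2
Dom at joins:
  b4: preds {b2,b5}: {b0,b2} ∩ {b0,b2,b4,b5} = {b0,b2}; idom=b2
  b6: preds {b2,b5}: {b0,b2} ∩ {b0,b2,b4,b5} = {b0,b2}; idom=b2
  b8: preds {b5,b7}: {b0,b2,b4,b5} ∩ {b0,b2,b6,b7} = {b0,b2}; idom=b2

Frontier:
  b4←b2: walk · to b2
  b4←b5: walk b5→b4 to b2
  b6←b2: walk · to b2
  b6←b5: walk b5→b4 to b2
  b8←b5: walk b5→b4 to b2
  b8←b7: walk b7→b6 to b2
  DF(b0)=∅
  DF(b1)=∅
  DF(b2)=∅
  DF(b3)=∅
  DF(b4)={b4,b6,b8}
  DF(b5)={b4,b6,b8}
  DF(b6)={b8}
  DF(b7)={b8}
  DF(b8)=∅

DF(b5) = ["b4", "b6", "b8"]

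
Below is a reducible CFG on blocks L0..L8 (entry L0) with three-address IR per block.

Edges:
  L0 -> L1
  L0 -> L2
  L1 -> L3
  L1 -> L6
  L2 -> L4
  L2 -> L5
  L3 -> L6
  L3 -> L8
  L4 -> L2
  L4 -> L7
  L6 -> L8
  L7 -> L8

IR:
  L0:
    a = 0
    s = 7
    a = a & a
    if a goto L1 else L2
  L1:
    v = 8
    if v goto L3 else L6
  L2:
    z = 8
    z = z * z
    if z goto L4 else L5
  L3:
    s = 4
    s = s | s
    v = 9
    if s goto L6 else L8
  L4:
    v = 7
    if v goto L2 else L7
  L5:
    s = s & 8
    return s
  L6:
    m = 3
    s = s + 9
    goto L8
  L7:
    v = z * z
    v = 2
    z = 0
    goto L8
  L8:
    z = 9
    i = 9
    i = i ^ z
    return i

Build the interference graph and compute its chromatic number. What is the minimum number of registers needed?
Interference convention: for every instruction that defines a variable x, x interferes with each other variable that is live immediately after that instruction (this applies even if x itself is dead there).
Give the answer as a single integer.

Answer: 3

Analysis:
def/use:
  L0 def {a,s} use ∅
  L1 def {v} use ∅
  L2 def {z} use ∅
  L3 def {s,v} use ∅
  L4 def {v} use ∅
  L5 def {s} use {s}
  L6 def {m,s} use {s}
  L7 def {v,z} use {z}
  L8 def {i,z} use ∅

Live sets:
  L0 li=∅ lo={s}
  L1 li={s} lo={s}
  L2 li={s} lo={s,z}
  L3 li=∅ lo={s}
  L4 li={s,z} lo={s,z}
  L5 li={s} lo=∅
  L6 li={s} lo=∅
  L7 li={z} lo=∅
  L8 li=∅ lo=∅

Conflict graph:
  a↔{s}
  i↔{z}
  m↔{s}
  s↔{a,m,v,z}
  v↔{s,z}
  z↔{i,s,v}

Chromatic number:
  lower bound: {s,v,z} mutually conflict ⇒ χ ≥ 3
  3-colouring: c0={i,s}  c1={a,m,z}  c2={v}
  χ = 3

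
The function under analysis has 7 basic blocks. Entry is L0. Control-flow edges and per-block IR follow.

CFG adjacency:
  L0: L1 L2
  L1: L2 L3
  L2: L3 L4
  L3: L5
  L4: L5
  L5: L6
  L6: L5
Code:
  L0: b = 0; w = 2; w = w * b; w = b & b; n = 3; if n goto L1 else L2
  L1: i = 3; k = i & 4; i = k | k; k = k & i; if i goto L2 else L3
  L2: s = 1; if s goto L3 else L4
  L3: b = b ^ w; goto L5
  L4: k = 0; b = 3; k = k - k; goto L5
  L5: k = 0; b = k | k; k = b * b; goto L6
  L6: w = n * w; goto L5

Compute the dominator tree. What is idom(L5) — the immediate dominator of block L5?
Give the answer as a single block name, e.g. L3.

idom tree: L1←L0 L2←L0 L3←L0 L4←L2 L5←L0 L6←L5
Dom at joins:
  L2: preds {L0,L1}: {L0} ∩ {L0,L1} = {L0}; idom=L0
  L3: preds {L1,L2}: {L0,L1} ∩ {L0,L2} = {L0}; idom=L0
  L5: preds {L3,L4,L6}: {L0,L3} ∩ {L0,L2,L4} ∩ {L0,L5,L6} = {L0}; idom=L0

idom(L5) = L0

Answer: L0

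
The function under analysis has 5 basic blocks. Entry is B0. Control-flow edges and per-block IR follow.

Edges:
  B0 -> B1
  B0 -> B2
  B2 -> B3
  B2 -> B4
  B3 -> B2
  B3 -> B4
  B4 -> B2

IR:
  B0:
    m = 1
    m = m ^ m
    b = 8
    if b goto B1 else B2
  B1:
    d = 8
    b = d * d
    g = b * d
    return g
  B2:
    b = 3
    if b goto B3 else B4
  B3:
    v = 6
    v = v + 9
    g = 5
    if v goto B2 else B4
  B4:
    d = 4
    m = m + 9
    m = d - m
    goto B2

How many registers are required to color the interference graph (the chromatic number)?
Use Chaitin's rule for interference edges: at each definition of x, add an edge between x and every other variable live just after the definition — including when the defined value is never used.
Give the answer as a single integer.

Answer: 3

Analysis:
Block summaries:
  B0: def={b,m} ue=∅
  B1: def={b,d,g} ue=∅
  B2: def={b} ue=∅
  B3: def={g,v} ue=∅
  B4: def={d,m} ue={m}

Live sets:
  B0: in=∅ out={m}
  B1: in=∅ out=∅
  B2: in={m} out={m}
  B3: in={m} out={m}
  B4: in={m} out={m}

Interference:
  b: {d,m}
  d: {b,m}
  g: {m,v}
  m: {b,d,g,v}
  v: {g,m}

Colouring:
  clique {b,d,m} ⇒ need ≥ 3
  3-colouring: r0={m}  r1={b,g}  r2={d,v}
  χ = 3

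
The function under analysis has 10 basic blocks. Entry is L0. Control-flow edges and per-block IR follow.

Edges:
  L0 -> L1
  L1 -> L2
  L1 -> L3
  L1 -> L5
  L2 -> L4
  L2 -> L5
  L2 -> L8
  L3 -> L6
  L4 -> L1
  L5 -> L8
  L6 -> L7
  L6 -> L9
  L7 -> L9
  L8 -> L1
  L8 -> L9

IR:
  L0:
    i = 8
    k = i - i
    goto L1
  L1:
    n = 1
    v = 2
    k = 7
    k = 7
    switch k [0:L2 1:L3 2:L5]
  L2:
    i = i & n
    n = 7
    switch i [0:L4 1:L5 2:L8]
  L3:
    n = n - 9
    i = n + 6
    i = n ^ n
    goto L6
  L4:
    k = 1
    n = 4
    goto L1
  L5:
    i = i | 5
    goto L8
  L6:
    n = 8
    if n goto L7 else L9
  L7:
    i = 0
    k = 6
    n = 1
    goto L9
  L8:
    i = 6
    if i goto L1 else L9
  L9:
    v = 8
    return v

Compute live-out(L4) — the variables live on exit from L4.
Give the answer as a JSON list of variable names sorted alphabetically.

Per-block:
  L0 def {i,k} use ∅
  L1 def {k,n,v} use ∅
  L2 def {i,n} use {i,n}
  L3 def {i,n} use {n}
  L4 def {k,n} use ∅
  L5 def {i} use {i}
  L6 def {n} use ∅
  L7 def {i,k,n} use ∅
  L8 def {i} use ∅
  L9 def {v} use ∅

Liveness:
  L0: in=∅ out={i}
  L1: in={i} out={i,n}
  L2: in={i,n} out={i}
  L3: in={n} out=∅
  L4: in={i} out={i}
  L5: in={i} out=∅
  L6: in=∅ out=∅
  L7: in=∅ out=∅
  L8: in=∅ out={i}
  L9: in=∅ out=∅

live-out(L4) = ["i"]

Answer: ["i"]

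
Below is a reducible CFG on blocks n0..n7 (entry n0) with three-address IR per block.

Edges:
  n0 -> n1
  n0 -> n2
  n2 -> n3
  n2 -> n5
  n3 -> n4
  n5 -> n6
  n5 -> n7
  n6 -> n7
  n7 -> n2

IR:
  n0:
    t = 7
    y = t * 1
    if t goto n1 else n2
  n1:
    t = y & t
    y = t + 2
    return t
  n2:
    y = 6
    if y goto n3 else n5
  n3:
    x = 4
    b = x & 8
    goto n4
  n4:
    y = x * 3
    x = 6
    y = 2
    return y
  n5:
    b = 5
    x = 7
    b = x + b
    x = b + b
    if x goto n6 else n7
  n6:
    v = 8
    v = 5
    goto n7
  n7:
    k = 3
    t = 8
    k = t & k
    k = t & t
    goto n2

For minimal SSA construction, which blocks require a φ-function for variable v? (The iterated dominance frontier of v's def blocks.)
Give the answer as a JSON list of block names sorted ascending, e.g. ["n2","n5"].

Answer: ["n2", "n7"]

Working:
idom tree: n1←n0 n2←n0 n3←n2 n4←n3 n5←n2 n6←n5 n7←n5
Dom at joins:
  n2: preds {n0,n7}: {n0} ∩ {n0,n2,n5,n7} = {n0}; idom=n0
  n7: preds {n5,n6}: {n0,n2,n5} ∩ {n0,n2,n5,n6} = {n0,n2,n5}; idom=n5

DF walk-up:
  join n2 pred n0: · stop@n0
  join n2 pred n7: n7→n5→n2 stop@n0
  join n7 pred n5: · stop@n5
  join n7 pred n6: n6 stop@n5
  DF(n0)=∅
  DF(n1)=∅
  DF(n2)={n2}
  DF(n3)=∅
  DF(n4)=∅
  DF(n5)={n2}
  DF(n6)={n7}
  DF(n7)={n2}

φ for v: defs {n6}
  DF⁺ = {n2,n7}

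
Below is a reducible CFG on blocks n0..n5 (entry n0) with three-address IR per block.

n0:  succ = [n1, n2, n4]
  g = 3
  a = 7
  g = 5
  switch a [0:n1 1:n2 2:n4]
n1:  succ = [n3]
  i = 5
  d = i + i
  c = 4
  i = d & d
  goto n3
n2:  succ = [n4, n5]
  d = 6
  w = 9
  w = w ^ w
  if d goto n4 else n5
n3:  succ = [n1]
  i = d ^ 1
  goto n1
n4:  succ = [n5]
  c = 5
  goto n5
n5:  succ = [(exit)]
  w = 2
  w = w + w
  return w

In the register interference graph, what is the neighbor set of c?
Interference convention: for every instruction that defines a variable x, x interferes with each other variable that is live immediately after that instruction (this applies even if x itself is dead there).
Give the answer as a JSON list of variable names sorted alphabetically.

Per-block:
  n0: def={a,g} ue=∅
  n1: def={c,d,i} ue=∅
  n2: def={d,w} ue=∅
  n3: def={i} ue={d}
  n4: def={c} ue=∅
  n5: def={w} ue=∅

Live sets:
  live n0: ∅→∅
  live n1: ∅→{d}
  live n2: ∅→∅
  live n3: {d}→∅
  live n4: ∅→∅
  live n5: ∅→∅

Interfere edges:
  a↔{g}
  c↔{d}
  d↔{c,i,w}
  g↔{a}
  i↔{d}
  w↔{d}

N(c) = ["d"]

Answer: ["d"]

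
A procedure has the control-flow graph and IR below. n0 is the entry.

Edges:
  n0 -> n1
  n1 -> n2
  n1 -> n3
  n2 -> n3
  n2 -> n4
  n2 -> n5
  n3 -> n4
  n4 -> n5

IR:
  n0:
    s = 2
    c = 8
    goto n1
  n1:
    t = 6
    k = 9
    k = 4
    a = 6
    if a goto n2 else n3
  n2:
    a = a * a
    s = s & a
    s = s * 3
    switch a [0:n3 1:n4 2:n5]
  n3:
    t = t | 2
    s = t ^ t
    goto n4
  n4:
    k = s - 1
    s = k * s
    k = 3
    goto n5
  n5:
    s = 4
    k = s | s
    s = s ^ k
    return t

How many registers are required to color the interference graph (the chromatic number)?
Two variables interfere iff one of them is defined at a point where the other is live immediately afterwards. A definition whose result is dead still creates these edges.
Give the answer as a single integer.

Answer: 3

Working:
def/use:
  n0: def={c,s} ue=∅
  n1: def={a,k,t} ue=∅
  n2: def={a,s} ue={a,s}
  n3: def={s,t} ue={t}
  n4: def={k,s} ue={s}
  n5: def={k,s} ue={t}

Liveness:
  n0: in=∅ out={s}
  n1: in={s} out={a,s,t}
  n2: in={a,s,t} out={s,t}
  n3: in={t} out={s,t}
  n4: in={s,t} out={t}
  n5: in={t} out=∅

Interference:
  a↔{s,t}
  c↔{s}
  k↔{s,t}
  s↔{a,c,k,t}
  t↔{a,k,s}

Registers:
  {a,s,t} pairwise interfere (3-clique) ⇒ χ ≥ 3
  3-colouring: R0={s}  R1={c,t}  R2={a,k}
  χ = 3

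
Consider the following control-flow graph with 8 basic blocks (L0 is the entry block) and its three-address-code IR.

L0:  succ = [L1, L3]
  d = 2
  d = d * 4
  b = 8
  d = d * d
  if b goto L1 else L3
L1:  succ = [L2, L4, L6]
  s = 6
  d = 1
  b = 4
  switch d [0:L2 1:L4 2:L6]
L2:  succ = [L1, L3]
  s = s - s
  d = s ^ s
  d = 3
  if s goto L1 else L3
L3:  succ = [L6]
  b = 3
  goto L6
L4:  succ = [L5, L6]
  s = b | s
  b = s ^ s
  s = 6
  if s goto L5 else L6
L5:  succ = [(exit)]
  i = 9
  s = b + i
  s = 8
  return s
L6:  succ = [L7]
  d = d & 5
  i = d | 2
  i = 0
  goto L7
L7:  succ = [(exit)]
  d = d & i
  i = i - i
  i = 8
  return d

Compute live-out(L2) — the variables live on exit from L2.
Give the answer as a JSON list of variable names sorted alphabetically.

Answer: ["d"]

Working:
Block summaries:
  L0 def {b,d} use ∅
  L1 def {b,d,s} use ∅
  L2 def {d,s} use {s}
  L3 def {b} use ∅
  L4 def {b,s} use {b,s}
  L5 def {i,s} use {b}
  L6 def {d,i} use {d}
  L7 def {d,i} use {d,i}

Liveness:
  live L0: ∅→{d}
  live L1: ∅→{b,d,s}
  live L2: {s}→{d}
  live L3: {d}→{d}
  live L4: {b,d,s}→{b,d}
  live L5: {b}→∅
  live L6: {d}→{d,i}
  live L7: {d,i}→∅

live-out(L2) = ["d"]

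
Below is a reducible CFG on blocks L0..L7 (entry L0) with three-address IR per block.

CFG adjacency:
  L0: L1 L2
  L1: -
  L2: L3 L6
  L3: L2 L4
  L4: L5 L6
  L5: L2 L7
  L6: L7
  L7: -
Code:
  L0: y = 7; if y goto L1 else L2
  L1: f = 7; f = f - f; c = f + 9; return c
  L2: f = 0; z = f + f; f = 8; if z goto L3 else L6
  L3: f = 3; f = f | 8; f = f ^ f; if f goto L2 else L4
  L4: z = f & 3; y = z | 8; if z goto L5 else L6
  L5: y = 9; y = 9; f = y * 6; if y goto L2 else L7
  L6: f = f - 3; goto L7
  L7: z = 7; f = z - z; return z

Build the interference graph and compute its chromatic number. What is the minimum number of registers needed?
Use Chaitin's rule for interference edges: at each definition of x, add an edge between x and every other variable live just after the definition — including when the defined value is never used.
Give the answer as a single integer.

Answer: 3

Analysis:
Per-block:
  L0: {y} / ∅
  L1: {c,f} / ∅
  L2: {f,z} / ∅
  L3: {f} / ∅
  L4: {y,z} / {f}
  L5: {f,y} / ∅
  L6: {f} / {f}
  L7: {f,z} / ∅

Liveness:
  L0 li=∅ lo=∅
  L1 li=∅ lo=∅
  L2 li=∅ lo={f}
  L3 li=∅ lo={f}
  L4 li={f} lo={f}
  L5 li=∅ lo=∅
  L6 li={f} lo=∅
  L7 li=∅ lo=∅

Interfere edges:
  c↔∅
  f↔{y,z}
  y↔{f,z}
  z↔{f,y}

Registers:
  {f,y,z} pairwise interfere (3-clique) ⇒ χ ≥ 3
  assign c→r0 f→r0 y→r1 z→r2 — no edge inside a register ⇒ χ ≤ 3
  χ = 3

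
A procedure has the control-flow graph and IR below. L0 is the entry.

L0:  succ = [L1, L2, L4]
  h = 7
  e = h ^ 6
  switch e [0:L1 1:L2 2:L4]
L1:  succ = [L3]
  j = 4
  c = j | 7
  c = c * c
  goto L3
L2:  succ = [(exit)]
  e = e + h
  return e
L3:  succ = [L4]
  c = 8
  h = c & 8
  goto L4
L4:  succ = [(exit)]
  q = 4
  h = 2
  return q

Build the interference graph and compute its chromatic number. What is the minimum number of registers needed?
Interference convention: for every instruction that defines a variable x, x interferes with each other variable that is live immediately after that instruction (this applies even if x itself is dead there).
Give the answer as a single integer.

Answer: 2

Derivation:
Block summaries:
  L0 def {e,h} use ∅
  L1 def {c,j} use ∅
  L2 def {e} use {e,h}
  L3 def {c,h} use ∅
  L4 def {h,q} use ∅

Live sets:
  L0: in=∅ out={e,h}
  L1: in=∅ out=∅
  L2: in={e,h} out=∅
  L3: in=∅ out=∅
  L4: in=∅ out=∅

Interfere edges:
  c — ∅
  e — {h}
  h — {e,q}
  j — ∅
  q — {h}

Chromatic number:
  clique {e,h} ⇒ need ≥ 2
  assign c→r0 e→r1 h→r0 j→r0 q→r1 — no edge inside a register ⇒ χ ≤ 2
  χ = 2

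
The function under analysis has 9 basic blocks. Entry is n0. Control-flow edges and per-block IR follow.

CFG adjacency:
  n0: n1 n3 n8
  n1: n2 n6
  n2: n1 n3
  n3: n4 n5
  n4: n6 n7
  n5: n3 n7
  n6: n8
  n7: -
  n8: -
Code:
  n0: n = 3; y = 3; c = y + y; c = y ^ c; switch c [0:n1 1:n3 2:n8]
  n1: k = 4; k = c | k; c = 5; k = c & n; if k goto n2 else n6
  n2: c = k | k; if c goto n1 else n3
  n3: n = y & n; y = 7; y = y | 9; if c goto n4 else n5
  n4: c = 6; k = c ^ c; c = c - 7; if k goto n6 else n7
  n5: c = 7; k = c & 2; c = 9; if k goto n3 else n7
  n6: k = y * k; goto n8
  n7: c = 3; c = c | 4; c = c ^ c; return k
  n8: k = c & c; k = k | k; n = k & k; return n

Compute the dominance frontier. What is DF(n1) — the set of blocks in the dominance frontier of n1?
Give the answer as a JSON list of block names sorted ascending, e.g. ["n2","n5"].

idom tree: n1←n0 n2←n1 n3←n0 n4←n3 n5←n3 n6←n0 n7←n3 n8←n0
Join-block Dom:
  n1: preds {n0,n2}: {n0} ∩ {n0,n1,n2} = {n0}; idom=n0
  n3: preds {n0,n2,n5}: {n0} ∩ {n0,n1,n2} ∩ {n0,n3,n5} = {n0}; idom=n0
  n6: preds {n1,n4}: {n0,n1} ∩ {n0,n3,n4} = {n0}; idom=n0
  n7: preds {n4,n5}: {n0,n3,n4} ∩ {n0,n3,n5} = {n0,n3}; idom=n3
  n8: preds {n0,n6}: {n0} ∩ {n0,n6} = {n0}; idom=n0

Frontier:
  n1←n0: walk · to n0
  n1←n2: walk n2→n1 to n0
  n3←n0: walk · to n0
  n3←n2: walk n2→n1 to n0
  n3←n5: walk n5→n3 to n0
  n6←n1: walk n1 to n0
  n6←n4: walk n4→n3 to n0
  n7←n4: walk n4 to n3
  n7←n5: walk n5 to n3
  n8←n0: walk · to n0
  n8←n6: walk n6 to n0
  DF(n0)=∅
  DF(n1)={n1,n3,n6}
  DF(n2)={n1,n3}
  DF(n3)={n3,n6}
  DF(n4)={n6,n7}
  DF(n5)={n3,n7}
  DF(n6)={n8}
  DF(n7)=∅
  DF(n8)=∅

DF(n1) = ["n1", "n3", "n6"]

Answer: ["n1", "n3", "n6"]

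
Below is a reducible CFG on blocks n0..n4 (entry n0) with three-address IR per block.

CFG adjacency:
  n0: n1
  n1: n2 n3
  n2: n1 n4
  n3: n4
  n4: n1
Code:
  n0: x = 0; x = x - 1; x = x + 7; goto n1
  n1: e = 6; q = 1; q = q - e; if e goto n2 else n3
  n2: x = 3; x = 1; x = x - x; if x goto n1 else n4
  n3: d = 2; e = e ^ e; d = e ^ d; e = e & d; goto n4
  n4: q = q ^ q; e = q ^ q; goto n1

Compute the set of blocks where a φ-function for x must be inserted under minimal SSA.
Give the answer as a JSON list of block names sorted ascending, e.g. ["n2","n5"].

Answer: ["n1", "n4"]

Working:
idom tree: n1←n0 n2←n1 n3←n1 n4←n1
Dom∩ at merges:
  n1: preds {n0,n2,n4}: {n0} ∩ {n0,n1,n2} ∩ {n0,n1,n4} = {n0}; idom=n0
  n4: preds {n2,n3}: {n0,n1,n2} ∩ {n0,n1,n3} = {n0,n1}; idom=n1

DF walk-up:
  n1←n0: walk · to n0
  n1←n2: walk n2→n1 to n0
  n1←n4: walk n4→n1 to n0
  n4←n2: walk n2 to n1
  n4←n3: walk n3 to n1
  n0: DF=∅
  n1: DF={n1}
  n2: DF={n1,n4}
  n3: DF={n4}
  n4: DF={n1}

φ for x: defs {n0,n2}
  DF⁺ = {n1,n4}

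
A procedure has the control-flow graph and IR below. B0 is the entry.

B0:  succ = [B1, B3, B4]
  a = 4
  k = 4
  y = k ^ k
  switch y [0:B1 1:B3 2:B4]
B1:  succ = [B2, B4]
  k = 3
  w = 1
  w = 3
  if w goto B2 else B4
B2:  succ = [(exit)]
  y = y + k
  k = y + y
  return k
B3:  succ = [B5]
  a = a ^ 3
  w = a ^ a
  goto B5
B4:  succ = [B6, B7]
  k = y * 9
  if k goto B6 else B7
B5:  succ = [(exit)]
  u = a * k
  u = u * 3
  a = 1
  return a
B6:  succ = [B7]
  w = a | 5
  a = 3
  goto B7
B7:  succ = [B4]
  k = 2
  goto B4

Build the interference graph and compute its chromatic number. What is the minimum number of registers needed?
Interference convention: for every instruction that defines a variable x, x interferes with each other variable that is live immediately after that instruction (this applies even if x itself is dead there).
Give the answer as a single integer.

Answer: 4

Derivation:
def/use:
  B0: def={a,k,y} ue=∅
  B1: def={k,w} ue=∅
  B2: def={k,y} ue={k,y}
  B3: def={a,w} ue={a}
  B4: def={k} ue={y}
  B5: def={a,u} ue={a,k}
  B6: def={a,w} ue={a}
  B7: def={k} ue=∅

Live sets:
  B0 li=∅ lo={a,k,y}
  B1 li={a,y} lo={a,k,y}
  B2 li={k,y} lo=∅
  B3 li={a,k} lo={a,k}
  B4 li={a,y} lo={a,y}
  B5 li={a,k} lo=∅
  B6 li={a,y} lo={a,y}
  B7 li={a,y} lo={a,y}

Interference:
  a — {k,w,y}
  k — {a,w,y}
  u — ∅
  w — {a,k,y}
  y — {a,k,w}

Registers:
  lower bound: {a,k,w,y} mutually conflict ⇒ χ ≥ 4
  4-colouring: c0={a,u}  c1={k}  c2={w}  c3={y}
  χ = 4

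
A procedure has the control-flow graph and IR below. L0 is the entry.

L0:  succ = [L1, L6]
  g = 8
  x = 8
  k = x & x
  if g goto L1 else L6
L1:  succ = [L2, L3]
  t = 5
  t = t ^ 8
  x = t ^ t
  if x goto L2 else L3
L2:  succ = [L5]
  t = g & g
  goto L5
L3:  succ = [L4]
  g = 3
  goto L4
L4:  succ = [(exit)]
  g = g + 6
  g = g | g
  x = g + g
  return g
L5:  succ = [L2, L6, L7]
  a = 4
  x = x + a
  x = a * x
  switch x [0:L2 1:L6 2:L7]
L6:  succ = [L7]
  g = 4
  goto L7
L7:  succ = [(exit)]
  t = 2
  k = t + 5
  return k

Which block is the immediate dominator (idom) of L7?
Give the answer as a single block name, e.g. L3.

idom tree: L1←L0 L2←L1 L3←L1 L4←L3 L5←L2 L6←L0 L7←L0
Dom∩ at merges:
  L2: preds {L1,L5}: {L0,L1} ∩ {L0,L1,L2,L5} = {L0,L1}; idom=L1
  L6: preds {L0,L5}: {L0} ∩ {L0,L1,L2,L5} = {L0}; idom=L0
  L7: preds {L5,L6}: {L0,L1,L2,L5} ∩ {L0,L6} = {L0}; idom=L0

idom(L7) = L0

Answer: L0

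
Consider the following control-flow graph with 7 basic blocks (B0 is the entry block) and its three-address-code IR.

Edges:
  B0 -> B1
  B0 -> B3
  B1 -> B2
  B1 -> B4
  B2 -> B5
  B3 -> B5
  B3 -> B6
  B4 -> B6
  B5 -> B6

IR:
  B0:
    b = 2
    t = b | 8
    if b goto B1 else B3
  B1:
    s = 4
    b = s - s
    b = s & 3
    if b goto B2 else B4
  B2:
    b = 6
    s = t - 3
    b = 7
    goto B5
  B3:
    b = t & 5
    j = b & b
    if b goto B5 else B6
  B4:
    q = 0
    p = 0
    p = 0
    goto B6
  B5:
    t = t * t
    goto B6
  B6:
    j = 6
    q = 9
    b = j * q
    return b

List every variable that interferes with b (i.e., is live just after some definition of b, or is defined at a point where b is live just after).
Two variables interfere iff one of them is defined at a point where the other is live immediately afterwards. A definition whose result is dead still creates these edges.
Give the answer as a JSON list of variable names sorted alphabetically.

Per-block:
  B0: def={b,t} ue=∅
  B1: def={b,s} ue=∅
  B2: def={b,s} ue={t}
  B3: def={b,j} ue={t}
  B4: def={p,q} ue=∅
  B5: def={t} ue={t}
  B6: def={b,j,q} ue=∅

Liveness:
  live B0: ∅→{t}
  live B1: {t}→{t}
  live B2: {t}→{t}
  live B3: {t}→{t}
  live B4: ∅→∅
  live B5: {t}→∅
  live B6: ∅→∅

Conflict graph:
  b: {j,s,t}
  j: {b,q,t}
  p: ∅
  q: {j}
  s: {b,t}
  t: {b,j,s}

N(b) = ["j", "s", "t"]

Answer: ["j", "s", "t"]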